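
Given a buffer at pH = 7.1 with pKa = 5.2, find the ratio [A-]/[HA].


[A-]/[HA] = 10^(pH - pKa)
= 10^(7.1 - 5.2)
= 79.4328

79.4328


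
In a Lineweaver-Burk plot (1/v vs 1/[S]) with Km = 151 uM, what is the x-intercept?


x-intercept = -1/Km
= -1/151
= -0.0066 1/uM

-0.0066 1/uM


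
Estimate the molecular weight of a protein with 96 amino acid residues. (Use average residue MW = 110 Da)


MW = n_residues * 110 Da
MW = 96 * 110
MW = 10560 Da

10560 Da


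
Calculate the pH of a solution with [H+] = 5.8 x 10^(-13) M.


pH = -log10([H+])
pH = -log10(5.8 x 10^(-13))
pH = 12.2366

12.2366


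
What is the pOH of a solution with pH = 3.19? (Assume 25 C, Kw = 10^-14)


pOH = 14 - pH
pOH = 14 - 3.19
pOH = 10.81

10.81


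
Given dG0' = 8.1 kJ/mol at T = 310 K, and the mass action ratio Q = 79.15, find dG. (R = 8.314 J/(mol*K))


dG = dG0' + RT * ln(Q) / 1000
dG = 8.1 + 8.314 * 310 * ln(79.15) / 1000
dG = 19.3664 kJ/mol

19.3664 kJ/mol


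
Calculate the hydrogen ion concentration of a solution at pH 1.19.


[H+] = 10^(-pH)
[H+] = 10^(-1.19)
[H+] = 0.0646 M

0.0646 M


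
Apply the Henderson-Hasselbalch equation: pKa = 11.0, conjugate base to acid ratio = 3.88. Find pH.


pH = pKa + log10([A-]/[HA])
pH = 11.0 + log10(3.88)
pH = 11.5888

11.5888


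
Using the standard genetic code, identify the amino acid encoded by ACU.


Standard genetic code lookup.
Codon ACU -> Thr

Thr


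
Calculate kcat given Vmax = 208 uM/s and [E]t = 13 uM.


kcat = Vmax / [E]t
kcat = 208 / 13
kcat = 16.0 s^-1

16.0 s^-1


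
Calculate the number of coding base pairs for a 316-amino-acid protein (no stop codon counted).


Each amino acid = 1 codon = 3 bp
bp = 316 * 3 = 948 bp

948 bp


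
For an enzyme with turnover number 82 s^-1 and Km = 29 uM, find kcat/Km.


Catalytic efficiency = kcat / Km
= 82 / 29
= 2.8276 uM^-1*s^-1

2.8276 uM^-1*s^-1


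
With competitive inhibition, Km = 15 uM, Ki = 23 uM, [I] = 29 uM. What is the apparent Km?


Km_app = Km * (1 + [I]/Ki)
Km_app = 15 * (1 + 29/23)
Km_app = 33.913 uM

33.913 uM


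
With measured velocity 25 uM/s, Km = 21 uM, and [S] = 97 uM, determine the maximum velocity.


Vmax = v * (Km + [S]) / [S]
Vmax = 25 * (21 + 97) / 97
Vmax = 30.4124 uM/s

30.4124 uM/s


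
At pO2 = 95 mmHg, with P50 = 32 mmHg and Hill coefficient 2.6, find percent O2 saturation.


Y = pO2^n / (P50^n + pO2^n)
Y = 95^2.6 / (32^2.6 + 95^2.6)
Y = 94.42%

94.42%


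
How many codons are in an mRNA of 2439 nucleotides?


codons = nucleotides / 3
codons = 2439 / 3 = 813

813


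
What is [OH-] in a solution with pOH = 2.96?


[OH-] = 10^(-pOH)
[OH-] = 10^(-2.96)
[OH-] = 0.0011 M

0.0011 M


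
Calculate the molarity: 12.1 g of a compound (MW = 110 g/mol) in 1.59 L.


C = (mass / MW) / volume
C = (12.1 / 110) / 1.59
C = 0.0692 M

0.0692 M


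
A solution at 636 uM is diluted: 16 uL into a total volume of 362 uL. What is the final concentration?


C2 = C1 * V1 / V2
C2 = 636 * 16 / 362
C2 = 28.1105 uM

28.1105 uM


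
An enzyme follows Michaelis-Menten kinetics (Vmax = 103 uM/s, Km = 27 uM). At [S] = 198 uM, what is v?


v = Vmax * [S] / (Km + [S])
v = 103 * 198 / (27 + 198)
v = 90.64 uM/s

90.64 uM/s


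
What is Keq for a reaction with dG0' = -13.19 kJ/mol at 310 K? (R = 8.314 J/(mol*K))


Keq = exp(-dG0 * 1000 / (R * T))
Keq = exp(-(-13.19) * 1000 / (8.314 * 310))
Keq = 166.9475

166.9475


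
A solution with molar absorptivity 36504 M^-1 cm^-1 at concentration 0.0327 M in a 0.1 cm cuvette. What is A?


A = epsilon * c * l
A = 36504 * 0.0327 * 0.1
A = 119.3681

119.3681


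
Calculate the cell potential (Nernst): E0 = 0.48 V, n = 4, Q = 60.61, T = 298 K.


E = E0 - (RT/nF) * ln(Q)
E = 0.48 - (8.314 * 298 / (4 * 96485)) * ln(60.61)
E = 0.4537 V

0.4537 V


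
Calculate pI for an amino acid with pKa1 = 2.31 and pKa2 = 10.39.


pI = (pKa1 + pKa2) / 2
pI = (2.31 + 10.39) / 2
pI = 6.35

6.35


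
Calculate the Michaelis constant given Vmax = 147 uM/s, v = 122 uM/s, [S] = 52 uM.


Km = [S] * (Vmax - v) / v
Km = 52 * (147 - 122) / 122
Km = 10.6557 uM

10.6557 uM


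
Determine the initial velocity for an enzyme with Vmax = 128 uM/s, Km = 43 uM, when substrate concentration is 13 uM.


v = Vmax * [S] / (Km + [S])
v = 128 * 13 / (43 + 13)
v = 29.7143 uM/s

29.7143 uM/s


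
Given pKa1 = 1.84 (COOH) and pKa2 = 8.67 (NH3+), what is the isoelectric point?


pI = (pKa1 + pKa2) / 2
pI = (1.84 + 8.67) / 2
pI = 5.255

5.255


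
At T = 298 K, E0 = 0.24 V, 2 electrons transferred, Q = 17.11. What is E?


E = E0 - (RT/nF) * ln(Q)
E = 0.24 - (8.314 * 298 / (2 * 96485)) * ln(17.11)
E = 0.2035 V

0.2035 V


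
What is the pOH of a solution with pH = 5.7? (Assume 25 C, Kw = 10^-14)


pOH = 14 - pH
pOH = 14 - 5.7
pOH = 8.3

8.3


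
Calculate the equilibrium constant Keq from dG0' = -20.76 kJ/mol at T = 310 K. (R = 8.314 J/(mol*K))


Keq = exp(-dG0 * 1000 / (R * T))
Keq = exp(-(-20.76) * 1000 / (8.314 * 310))
Keq = 3148.9244

3148.9244


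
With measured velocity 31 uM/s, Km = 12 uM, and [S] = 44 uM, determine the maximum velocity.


Vmax = v * (Km + [S]) / [S]
Vmax = 31 * (12 + 44) / 44
Vmax = 39.4545 uM/s

39.4545 uM/s


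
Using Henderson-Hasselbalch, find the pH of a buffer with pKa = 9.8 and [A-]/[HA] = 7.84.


pH = pKa + log10([A-]/[HA])
pH = 9.8 + log10(7.84)
pH = 10.6943

10.6943


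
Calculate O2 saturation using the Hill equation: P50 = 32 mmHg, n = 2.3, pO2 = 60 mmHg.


Y = pO2^n / (P50^n + pO2^n)
Y = 60^2.3 / (32^2.3 + 60^2.3)
Y = 80.94%

80.94%


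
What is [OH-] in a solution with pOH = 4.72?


[OH-] = 10^(-pOH)
[OH-] = 10^(-4.72)
[OH-] = 1.905e-05 M

1.905e-05 M


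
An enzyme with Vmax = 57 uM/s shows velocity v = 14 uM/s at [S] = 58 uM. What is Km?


Km = [S] * (Vmax - v) / v
Km = 58 * (57 - 14) / 14
Km = 178.1429 uM

178.1429 uM


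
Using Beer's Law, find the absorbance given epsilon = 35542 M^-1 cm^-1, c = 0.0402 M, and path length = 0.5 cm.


A = epsilon * c * l
A = 35542 * 0.0402 * 0.5
A = 714.3942

714.3942


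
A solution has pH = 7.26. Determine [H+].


[H+] = 10^(-pH)
[H+] = 10^(-7.26)
[H+] = 5.495e-08 M

5.495e-08 M


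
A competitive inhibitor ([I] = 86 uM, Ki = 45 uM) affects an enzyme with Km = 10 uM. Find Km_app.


Km_app = Km * (1 + [I]/Ki)
Km_app = 10 * (1 + 86/45)
Km_app = 29.1111 uM

29.1111 uM


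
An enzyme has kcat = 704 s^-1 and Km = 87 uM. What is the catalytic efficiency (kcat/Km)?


Catalytic efficiency = kcat / Km
= 704 / 87
= 8.092 uM^-1*s^-1

8.092 uM^-1*s^-1


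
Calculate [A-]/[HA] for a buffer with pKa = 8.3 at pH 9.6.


[A-]/[HA] = 10^(pH - pKa)
= 10^(9.6 - 8.3)
= 19.9526

19.9526


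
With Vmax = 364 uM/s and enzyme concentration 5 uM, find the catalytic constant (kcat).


kcat = Vmax / [E]t
kcat = 364 / 5
kcat = 72.8 s^-1

72.8 s^-1


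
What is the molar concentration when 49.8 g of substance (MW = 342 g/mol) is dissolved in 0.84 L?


C = (mass / MW) / volume
C = (49.8 / 342) / 0.84
C = 0.1734 M

0.1734 M


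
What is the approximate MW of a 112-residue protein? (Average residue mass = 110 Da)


MW = n_residues * 110 Da
MW = 112 * 110
MW = 12320 Da

12320 Da


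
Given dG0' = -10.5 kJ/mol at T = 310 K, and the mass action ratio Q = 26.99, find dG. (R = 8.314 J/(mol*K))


dG = dG0' + RT * ln(Q) / 1000
dG = -10.5 + 8.314 * 310 * ln(26.99) / 1000
dG = -2.0065 kJ/mol

-2.0065 kJ/mol


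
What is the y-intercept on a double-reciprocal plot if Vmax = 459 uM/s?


y-intercept = 1/Vmax
= 1/459
= 0.0022 s/uM

0.0022 s/uM


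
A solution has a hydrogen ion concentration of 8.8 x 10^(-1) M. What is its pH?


pH = -log10([H+])
pH = -log10(8.8 x 10^(-1))
pH = 0.0555

0.0555


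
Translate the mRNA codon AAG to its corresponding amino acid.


Standard genetic code lookup.
Codon AAG -> Lys

Lys


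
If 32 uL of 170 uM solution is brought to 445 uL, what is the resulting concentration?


C2 = C1 * V1 / V2
C2 = 170 * 32 / 445
C2 = 12.2247 uM

12.2247 uM


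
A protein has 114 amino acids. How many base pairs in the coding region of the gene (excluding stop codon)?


Each amino acid = 1 codon = 3 bp
bp = 114 * 3 = 342 bp

342 bp


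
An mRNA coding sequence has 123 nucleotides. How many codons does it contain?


codons = nucleotides / 3
codons = 123 / 3 = 41

41


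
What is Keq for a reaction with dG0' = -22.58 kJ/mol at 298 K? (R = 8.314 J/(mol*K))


Keq = exp(-dG0 * 1000 / (R * T))
Keq = exp(-(-22.58) * 1000 / (8.314 * 298))
Keq = 9079.3817

9079.3817


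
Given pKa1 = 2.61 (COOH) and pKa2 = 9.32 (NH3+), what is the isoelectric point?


pI = (pKa1 + pKa2) / 2
pI = (2.61 + 9.32) / 2
pI = 5.965

5.965


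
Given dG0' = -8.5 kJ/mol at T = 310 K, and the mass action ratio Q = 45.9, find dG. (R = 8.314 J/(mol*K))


dG = dG0' + RT * ln(Q) / 1000
dG = -8.5 + 8.314 * 310 * ln(45.9) / 1000
dG = 1.3621 kJ/mol

1.3621 kJ/mol


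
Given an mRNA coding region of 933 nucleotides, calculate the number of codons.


codons = nucleotides / 3
codons = 933 / 3 = 311

311


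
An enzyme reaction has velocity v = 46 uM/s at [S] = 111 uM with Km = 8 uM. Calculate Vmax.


Vmax = v * (Km + [S]) / [S]
Vmax = 46 * (8 + 111) / 111
Vmax = 49.3153 uM/s

49.3153 uM/s


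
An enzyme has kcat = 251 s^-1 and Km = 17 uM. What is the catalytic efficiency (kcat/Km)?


Catalytic efficiency = kcat / Km
= 251 / 17
= 14.7647 uM^-1*s^-1

14.7647 uM^-1*s^-1


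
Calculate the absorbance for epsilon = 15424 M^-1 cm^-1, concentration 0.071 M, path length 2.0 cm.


A = epsilon * c * l
A = 15424 * 0.071 * 2.0
A = 2190.208

2190.208


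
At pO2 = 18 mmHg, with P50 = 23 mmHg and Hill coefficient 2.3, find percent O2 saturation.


Y = pO2^n / (P50^n + pO2^n)
Y = 18^2.3 / (23^2.3 + 18^2.3)
Y = 36.27%

36.27%


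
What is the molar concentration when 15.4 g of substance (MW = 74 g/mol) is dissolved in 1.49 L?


C = (mass / MW) / volume
C = (15.4 / 74) / 1.49
C = 0.1397 M

0.1397 M


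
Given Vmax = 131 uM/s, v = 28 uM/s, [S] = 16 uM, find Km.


Km = [S] * (Vmax - v) / v
Km = 16 * (131 - 28) / 28
Km = 58.8571 uM

58.8571 uM


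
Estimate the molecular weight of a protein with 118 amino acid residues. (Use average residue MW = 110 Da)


MW = n_residues * 110 Da
MW = 118 * 110
MW = 12980 Da

12980 Da


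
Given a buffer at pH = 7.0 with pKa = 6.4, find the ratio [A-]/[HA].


[A-]/[HA] = 10^(pH - pKa)
= 10^(7.0 - 6.4)
= 3.9811

3.9811


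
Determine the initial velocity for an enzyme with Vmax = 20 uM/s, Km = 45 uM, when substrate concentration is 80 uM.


v = Vmax * [S] / (Km + [S])
v = 20 * 80 / (45 + 80)
v = 12.8 uM/s

12.8 uM/s


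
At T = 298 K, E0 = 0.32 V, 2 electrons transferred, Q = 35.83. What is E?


E = E0 - (RT/nF) * ln(Q)
E = 0.32 - (8.314 * 298 / (2 * 96485)) * ln(35.83)
E = 0.2741 V

0.2741 V


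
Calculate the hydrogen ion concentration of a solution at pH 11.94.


[H+] = 10^(-pH)
[H+] = 10^(-11.94)
[H+] = 1.148e-12 M

1.148e-12 M


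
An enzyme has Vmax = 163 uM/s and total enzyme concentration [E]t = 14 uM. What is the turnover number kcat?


kcat = Vmax / [E]t
kcat = 163 / 14
kcat = 11.6429 s^-1

11.6429 s^-1


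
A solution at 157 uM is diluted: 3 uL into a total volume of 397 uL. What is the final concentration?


C2 = C1 * V1 / V2
C2 = 157 * 3 / 397
C2 = 1.1864 uM

1.1864 uM


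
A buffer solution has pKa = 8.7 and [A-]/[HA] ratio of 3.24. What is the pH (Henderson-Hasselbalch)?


pH = pKa + log10([A-]/[HA])
pH = 8.7 + log10(3.24)
pH = 9.2105

9.2105


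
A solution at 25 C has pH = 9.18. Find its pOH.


pOH = 14 - pH
pOH = 14 - 9.18
pOH = 4.82

4.82


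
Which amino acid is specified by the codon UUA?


Standard genetic code lookup.
Codon UUA -> Leu

Leu


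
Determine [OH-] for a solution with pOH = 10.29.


[OH-] = 10^(-pOH)
[OH-] = 10^(-10.29)
[OH-] = 5.129e-11 M

5.129e-11 M


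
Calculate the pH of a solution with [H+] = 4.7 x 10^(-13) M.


pH = -log10([H+])
pH = -log10(4.7 x 10^(-13))
pH = 12.3279

12.3279


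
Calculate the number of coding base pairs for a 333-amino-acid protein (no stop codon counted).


Each amino acid = 1 codon = 3 bp
bp = 333 * 3 = 999 bp

999 bp


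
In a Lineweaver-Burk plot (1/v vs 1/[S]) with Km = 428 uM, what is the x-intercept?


x-intercept = -1/Km
= -1/428
= -0.0023 1/uM

-0.0023 1/uM


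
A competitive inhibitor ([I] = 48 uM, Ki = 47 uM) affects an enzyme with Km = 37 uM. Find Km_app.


Km_app = Km * (1 + [I]/Ki)
Km_app = 37 * (1 + 48/47)
Km_app = 74.7872 uM

74.7872 uM


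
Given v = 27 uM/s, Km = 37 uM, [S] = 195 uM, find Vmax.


Vmax = v * (Km + [S]) / [S]
Vmax = 27 * (37 + 195) / 195
Vmax = 32.1231 uM/s

32.1231 uM/s


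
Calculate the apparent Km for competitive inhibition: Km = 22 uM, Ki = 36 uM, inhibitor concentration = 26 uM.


Km_app = Km * (1 + [I]/Ki)
Km_app = 22 * (1 + 26/36)
Km_app = 37.8889 uM

37.8889 uM


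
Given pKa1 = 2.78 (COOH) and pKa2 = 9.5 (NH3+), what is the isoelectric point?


pI = (pKa1 + pKa2) / 2
pI = (2.78 + 9.5) / 2
pI = 6.14

6.14


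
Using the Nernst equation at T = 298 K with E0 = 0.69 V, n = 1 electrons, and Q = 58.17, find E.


E = E0 - (RT/nF) * ln(Q)
E = 0.69 - (8.314 * 298 / (1 * 96485)) * ln(58.17)
E = 0.5857 V

0.5857 V


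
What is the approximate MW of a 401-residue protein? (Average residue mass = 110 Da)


MW = n_residues * 110 Da
MW = 401 * 110
MW = 44110 Da

44110 Da


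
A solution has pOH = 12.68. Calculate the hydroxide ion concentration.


[OH-] = 10^(-pOH)
[OH-] = 10^(-12.68)
[OH-] = 2.089e-13 M

2.089e-13 M


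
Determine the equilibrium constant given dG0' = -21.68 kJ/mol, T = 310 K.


Keq = exp(-dG0 * 1000 / (R * T))
Keq = exp(-(-21.68) * 1000 / (8.314 * 310))
Keq = 4499.7332

4499.7332


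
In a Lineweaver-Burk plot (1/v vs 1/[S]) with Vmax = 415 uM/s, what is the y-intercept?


y-intercept = 1/Vmax
= 1/415
= 0.0024 s/uM

0.0024 s/uM


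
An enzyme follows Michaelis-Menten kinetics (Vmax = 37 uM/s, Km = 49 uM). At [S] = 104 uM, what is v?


v = Vmax * [S] / (Km + [S])
v = 37 * 104 / (49 + 104)
v = 25.1503 uM/s

25.1503 uM/s


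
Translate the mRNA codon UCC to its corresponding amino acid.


Standard genetic code lookup.
Codon UCC -> Ser

Ser


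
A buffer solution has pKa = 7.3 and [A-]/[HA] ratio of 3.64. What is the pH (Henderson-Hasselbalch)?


pH = pKa + log10([A-]/[HA])
pH = 7.3 + log10(3.64)
pH = 7.8611

7.8611


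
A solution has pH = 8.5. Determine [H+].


[H+] = 10^(-pH)
[H+] = 10^(-8.5)
[H+] = 3.162e-09 M

3.162e-09 M


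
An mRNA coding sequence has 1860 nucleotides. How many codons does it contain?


codons = nucleotides / 3
codons = 1860 / 3 = 620

620


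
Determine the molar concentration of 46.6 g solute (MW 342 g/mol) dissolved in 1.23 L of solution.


C = (mass / MW) / volume
C = (46.6 / 342) / 1.23
C = 0.1108 M

0.1108 M


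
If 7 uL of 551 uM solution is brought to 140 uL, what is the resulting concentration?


C2 = C1 * V1 / V2
C2 = 551 * 7 / 140
C2 = 27.55 uM

27.55 uM


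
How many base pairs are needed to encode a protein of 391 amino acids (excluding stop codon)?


Each amino acid = 1 codon = 3 bp
bp = 391 * 3 = 1173 bp

1173 bp


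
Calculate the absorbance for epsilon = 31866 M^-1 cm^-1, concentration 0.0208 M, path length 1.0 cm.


A = epsilon * c * l
A = 31866 * 0.0208 * 1.0
A = 662.8128

662.8128


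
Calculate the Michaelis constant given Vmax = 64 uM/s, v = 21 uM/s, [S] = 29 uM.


Km = [S] * (Vmax - v) / v
Km = 29 * (64 - 21) / 21
Km = 59.381 uM

59.381 uM


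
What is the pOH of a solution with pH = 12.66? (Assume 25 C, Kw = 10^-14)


pOH = 14 - pH
pOH = 14 - 12.66
pOH = 1.34

1.34


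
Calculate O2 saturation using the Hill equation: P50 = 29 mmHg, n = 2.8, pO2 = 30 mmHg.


Y = pO2^n / (P50^n + pO2^n)
Y = 30^2.8 / (29^2.8 + 30^2.8)
Y = 52.37%

52.37%


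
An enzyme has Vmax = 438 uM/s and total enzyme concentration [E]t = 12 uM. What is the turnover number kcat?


kcat = Vmax / [E]t
kcat = 438 / 12
kcat = 36.5 s^-1

36.5 s^-1


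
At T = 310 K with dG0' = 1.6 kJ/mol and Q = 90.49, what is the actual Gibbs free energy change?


dG = dG0' + RT * ln(Q) / 1000
dG = 1.6 + 8.314 * 310 * ln(90.49) / 1000
dG = 13.2115 kJ/mol

13.2115 kJ/mol


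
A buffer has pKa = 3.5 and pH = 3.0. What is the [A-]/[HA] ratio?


[A-]/[HA] = 10^(pH - pKa)
= 10^(3.0 - 3.5)
= 0.3162

0.3162


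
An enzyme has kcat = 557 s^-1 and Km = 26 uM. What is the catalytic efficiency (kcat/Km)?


Catalytic efficiency = kcat / Km
= 557 / 26
= 21.4231 uM^-1*s^-1

21.4231 uM^-1*s^-1


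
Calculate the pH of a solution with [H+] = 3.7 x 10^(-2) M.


pH = -log10([H+])
pH = -log10(3.7 x 10^(-2))
pH = 1.4318

1.4318


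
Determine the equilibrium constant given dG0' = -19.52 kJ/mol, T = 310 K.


Keq = exp(-dG0 * 1000 / (R * T))
Keq = exp(-(-19.52) * 1000 / (8.314 * 310))
Keq = 1946.3284

1946.3284


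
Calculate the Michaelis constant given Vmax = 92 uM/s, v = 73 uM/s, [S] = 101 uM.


Km = [S] * (Vmax - v) / v
Km = 101 * (92 - 73) / 73
Km = 26.2877 uM

26.2877 uM


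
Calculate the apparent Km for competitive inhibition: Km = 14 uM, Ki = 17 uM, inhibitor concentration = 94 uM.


Km_app = Km * (1 + [I]/Ki)
Km_app = 14 * (1 + 94/17)
Km_app = 91.4118 uM

91.4118 uM


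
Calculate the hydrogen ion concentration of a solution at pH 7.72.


[H+] = 10^(-pH)
[H+] = 10^(-7.72)
[H+] = 1.905e-08 M

1.905e-08 M


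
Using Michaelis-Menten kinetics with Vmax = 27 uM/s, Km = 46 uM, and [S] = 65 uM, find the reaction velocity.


v = Vmax * [S] / (Km + [S])
v = 27 * 65 / (46 + 65)
v = 15.8108 uM/s

15.8108 uM/s


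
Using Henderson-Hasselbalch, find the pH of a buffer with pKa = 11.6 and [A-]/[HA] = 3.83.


pH = pKa + log10([A-]/[HA])
pH = 11.6 + log10(3.83)
pH = 12.1832

12.1832


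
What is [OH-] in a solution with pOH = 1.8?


[OH-] = 10^(-pOH)
[OH-] = 10^(-1.8)
[OH-] = 0.0158 M

0.0158 M


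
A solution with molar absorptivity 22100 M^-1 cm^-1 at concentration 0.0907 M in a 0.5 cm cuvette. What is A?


A = epsilon * c * l
A = 22100 * 0.0907 * 0.5
A = 1002.235

1002.235


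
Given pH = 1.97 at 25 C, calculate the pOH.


pOH = 14 - pH
pOH = 14 - 1.97
pOH = 12.03

12.03


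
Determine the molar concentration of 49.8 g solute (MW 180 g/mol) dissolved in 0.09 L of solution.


C = (mass / MW) / volume
C = (49.8 / 180) / 0.09
C = 3.0741 M

3.0741 M


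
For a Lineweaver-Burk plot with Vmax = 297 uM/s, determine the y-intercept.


y-intercept = 1/Vmax
= 1/297
= 0.0034 s/uM

0.0034 s/uM


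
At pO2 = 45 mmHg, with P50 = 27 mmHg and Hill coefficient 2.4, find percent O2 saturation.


Y = pO2^n / (P50^n + pO2^n)
Y = 45^2.4 / (27^2.4 + 45^2.4)
Y = 77.31%

77.31%


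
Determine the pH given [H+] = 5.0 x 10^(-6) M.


pH = -log10([H+])
pH = -log10(5.0 x 10^(-6))
pH = 5.301

5.301


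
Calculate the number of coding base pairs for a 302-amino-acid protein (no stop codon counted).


Each amino acid = 1 codon = 3 bp
bp = 302 * 3 = 906 bp

906 bp


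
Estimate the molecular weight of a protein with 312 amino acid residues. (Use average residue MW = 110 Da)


MW = n_residues * 110 Da
MW = 312 * 110
MW = 34320 Da

34320 Da


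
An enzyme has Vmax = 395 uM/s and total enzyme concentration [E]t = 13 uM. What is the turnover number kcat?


kcat = Vmax / [E]t
kcat = 395 / 13
kcat = 30.3846 s^-1

30.3846 s^-1


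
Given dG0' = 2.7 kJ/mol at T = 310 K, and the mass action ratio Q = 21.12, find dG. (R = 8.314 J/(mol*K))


dG = dG0' + RT * ln(Q) / 1000
dG = 2.7 + 8.314 * 310 * ln(21.12) / 1000
dG = 10.5615 kJ/mol

10.5615 kJ/mol


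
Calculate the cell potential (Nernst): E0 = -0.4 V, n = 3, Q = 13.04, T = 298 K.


E = E0 - (RT/nF) * ln(Q)
E = -0.4 - (8.314 * 298 / (3 * 96485)) * ln(13.04)
E = -0.422 V

-0.422 V


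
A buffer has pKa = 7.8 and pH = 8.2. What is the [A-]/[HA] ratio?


[A-]/[HA] = 10^(pH - pKa)
= 10^(8.2 - 7.8)
= 2.5119

2.5119


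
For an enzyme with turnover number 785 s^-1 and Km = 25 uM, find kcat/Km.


Catalytic efficiency = kcat / Km
= 785 / 25
= 31.4 uM^-1*s^-1

31.4 uM^-1*s^-1


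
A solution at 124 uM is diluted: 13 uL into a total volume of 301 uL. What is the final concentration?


C2 = C1 * V1 / V2
C2 = 124 * 13 / 301
C2 = 5.3555 uM

5.3555 uM


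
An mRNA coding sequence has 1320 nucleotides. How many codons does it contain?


codons = nucleotides / 3
codons = 1320 / 3 = 440

440


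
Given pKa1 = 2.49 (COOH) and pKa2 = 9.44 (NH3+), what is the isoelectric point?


pI = (pKa1 + pKa2) / 2
pI = (2.49 + 9.44) / 2
pI = 5.965

5.965


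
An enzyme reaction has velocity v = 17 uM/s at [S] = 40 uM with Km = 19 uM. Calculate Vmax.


Vmax = v * (Km + [S]) / [S]
Vmax = 17 * (19 + 40) / 40
Vmax = 25.075 uM/s

25.075 uM/s


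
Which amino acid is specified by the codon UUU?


Standard genetic code lookup.
Codon UUU -> Phe

Phe


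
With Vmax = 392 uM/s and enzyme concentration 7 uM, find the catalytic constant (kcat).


kcat = Vmax / [E]t
kcat = 392 / 7
kcat = 56.0 s^-1

56.0 s^-1


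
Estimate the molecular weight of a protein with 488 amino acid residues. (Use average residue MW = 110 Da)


MW = n_residues * 110 Da
MW = 488 * 110
MW = 53680 Da

53680 Da


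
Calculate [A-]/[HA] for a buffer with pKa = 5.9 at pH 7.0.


[A-]/[HA] = 10^(pH - pKa)
= 10^(7.0 - 5.9)
= 12.5893

12.5893


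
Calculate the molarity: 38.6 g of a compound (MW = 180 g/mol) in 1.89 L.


C = (mass / MW) / volume
C = (38.6 / 180) / 1.89
C = 0.1135 M

0.1135 M


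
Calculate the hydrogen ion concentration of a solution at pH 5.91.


[H+] = 10^(-pH)
[H+] = 10^(-5.91)
[H+] = 1.230e-06 M

1.230e-06 M


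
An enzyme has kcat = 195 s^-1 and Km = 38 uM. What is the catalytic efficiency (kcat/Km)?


Catalytic efficiency = kcat / Km
= 195 / 38
= 5.1316 uM^-1*s^-1

5.1316 uM^-1*s^-1


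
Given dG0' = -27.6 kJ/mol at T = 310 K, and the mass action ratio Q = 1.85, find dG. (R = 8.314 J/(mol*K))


dG = dG0' + RT * ln(Q) / 1000
dG = -27.6 + 8.314 * 310 * ln(1.85) / 1000
dG = -26.0145 kJ/mol

-26.0145 kJ/mol


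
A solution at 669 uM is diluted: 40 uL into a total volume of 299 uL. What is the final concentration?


C2 = C1 * V1 / V2
C2 = 669 * 40 / 299
C2 = 89.4983 uM

89.4983 uM


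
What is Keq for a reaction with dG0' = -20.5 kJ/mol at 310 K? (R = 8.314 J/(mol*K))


Keq = exp(-dG0 * 1000 / (R * T))
Keq = exp(-(-20.5) * 1000 / (8.314 * 310))
Keq = 2846.7606

2846.7606


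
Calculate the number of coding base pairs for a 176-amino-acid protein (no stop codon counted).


Each amino acid = 1 codon = 3 bp
bp = 176 * 3 = 528 bp

528 bp


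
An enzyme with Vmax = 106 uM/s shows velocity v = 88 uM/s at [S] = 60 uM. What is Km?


Km = [S] * (Vmax - v) / v
Km = 60 * (106 - 88) / 88
Km = 12.2727 uM

12.2727 uM


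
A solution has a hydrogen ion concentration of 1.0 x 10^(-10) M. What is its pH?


pH = -log10([H+])
pH = -log10(1.0 x 10^(-10))
pH = 10.0

10.0


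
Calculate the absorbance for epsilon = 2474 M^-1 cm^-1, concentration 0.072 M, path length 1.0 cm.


A = epsilon * c * l
A = 2474 * 0.072 * 1.0
A = 178.128

178.128


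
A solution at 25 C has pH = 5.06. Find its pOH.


pOH = 14 - pH
pOH = 14 - 5.06
pOH = 8.94

8.94


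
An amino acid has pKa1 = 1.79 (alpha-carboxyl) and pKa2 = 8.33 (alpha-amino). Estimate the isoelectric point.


pI = (pKa1 + pKa2) / 2
pI = (1.79 + 8.33) / 2
pI = 5.06

5.06


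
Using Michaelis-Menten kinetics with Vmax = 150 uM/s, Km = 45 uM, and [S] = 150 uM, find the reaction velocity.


v = Vmax * [S] / (Km + [S])
v = 150 * 150 / (45 + 150)
v = 115.3846 uM/s

115.3846 uM/s


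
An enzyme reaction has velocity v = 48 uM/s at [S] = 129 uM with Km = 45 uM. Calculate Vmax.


Vmax = v * (Km + [S]) / [S]
Vmax = 48 * (45 + 129) / 129
Vmax = 64.7442 uM/s

64.7442 uM/s


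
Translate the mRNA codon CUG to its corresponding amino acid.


Standard genetic code lookup.
Codon CUG -> Leu

Leu


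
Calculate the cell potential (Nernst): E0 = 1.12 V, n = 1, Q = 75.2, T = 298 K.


E = E0 - (RT/nF) * ln(Q)
E = 1.12 - (8.314 * 298 / (1 * 96485)) * ln(75.2)
E = 1.0091 V

1.0091 V


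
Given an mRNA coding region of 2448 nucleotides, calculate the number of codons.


codons = nucleotides / 3
codons = 2448 / 3 = 816

816


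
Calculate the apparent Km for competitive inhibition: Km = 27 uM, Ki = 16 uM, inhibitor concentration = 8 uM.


Km_app = Km * (1 + [I]/Ki)
Km_app = 27 * (1 + 8/16)
Km_app = 40.5 uM

40.5 uM


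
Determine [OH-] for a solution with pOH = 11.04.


[OH-] = 10^(-pOH)
[OH-] = 10^(-11.04)
[OH-] = 9.120e-12 M

9.120e-12 M


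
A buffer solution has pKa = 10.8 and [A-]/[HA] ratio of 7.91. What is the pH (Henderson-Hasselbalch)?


pH = pKa + log10([A-]/[HA])
pH = 10.8 + log10(7.91)
pH = 11.6982

11.6982


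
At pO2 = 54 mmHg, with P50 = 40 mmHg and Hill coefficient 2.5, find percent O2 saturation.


Y = pO2^n / (P50^n + pO2^n)
Y = 54^2.5 / (40^2.5 + 54^2.5)
Y = 67.92%

67.92%


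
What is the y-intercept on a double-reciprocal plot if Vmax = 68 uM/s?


y-intercept = 1/Vmax
= 1/68
= 0.0147 s/uM

0.0147 s/uM


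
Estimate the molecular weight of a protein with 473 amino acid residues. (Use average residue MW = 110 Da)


MW = n_residues * 110 Da
MW = 473 * 110
MW = 52030 Da

52030 Da


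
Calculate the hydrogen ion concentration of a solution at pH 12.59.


[H+] = 10^(-pH)
[H+] = 10^(-12.59)
[H+] = 2.570e-13 M

2.570e-13 M


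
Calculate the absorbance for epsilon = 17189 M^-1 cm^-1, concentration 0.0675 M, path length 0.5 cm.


A = epsilon * c * l
A = 17189 * 0.0675 * 0.5
A = 580.1288

580.1288


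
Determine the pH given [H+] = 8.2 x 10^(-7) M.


pH = -log10([H+])
pH = -log10(8.2 x 10^(-7))
pH = 6.0862

6.0862


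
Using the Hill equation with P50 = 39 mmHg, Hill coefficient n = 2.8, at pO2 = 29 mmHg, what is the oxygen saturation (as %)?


Y = pO2^n / (P50^n + pO2^n)
Y = 29^2.8 / (39^2.8 + 29^2.8)
Y = 30.37%

30.37%


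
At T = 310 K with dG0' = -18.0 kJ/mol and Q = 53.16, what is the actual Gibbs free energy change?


dG = dG0' + RT * ln(Q) / 1000
dG = -18.0 + 8.314 * 310 * ln(53.16) / 1000
dG = -7.7594 kJ/mol

-7.7594 kJ/mol


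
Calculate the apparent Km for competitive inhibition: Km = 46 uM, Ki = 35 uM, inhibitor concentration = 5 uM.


Km_app = Km * (1 + [I]/Ki)
Km_app = 46 * (1 + 5/35)
Km_app = 52.5714 uM

52.5714 uM


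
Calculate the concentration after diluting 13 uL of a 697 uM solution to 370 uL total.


C2 = C1 * V1 / V2
C2 = 697 * 13 / 370
C2 = 24.4892 uM

24.4892 uM


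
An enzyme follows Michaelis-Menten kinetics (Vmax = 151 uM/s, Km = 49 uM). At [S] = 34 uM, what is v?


v = Vmax * [S] / (Km + [S])
v = 151 * 34 / (49 + 34)
v = 61.8554 uM/s

61.8554 uM/s


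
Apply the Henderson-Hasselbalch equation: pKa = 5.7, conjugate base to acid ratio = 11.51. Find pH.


pH = pKa + log10([A-]/[HA])
pH = 5.7 + log10(11.51)
pH = 6.7611

6.7611


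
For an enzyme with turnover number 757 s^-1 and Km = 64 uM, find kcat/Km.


Catalytic efficiency = kcat / Km
= 757 / 64
= 11.8281 uM^-1*s^-1

11.8281 uM^-1*s^-1


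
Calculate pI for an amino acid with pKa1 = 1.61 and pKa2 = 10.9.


pI = (pKa1 + pKa2) / 2
pI = (1.61 + 10.9) / 2
pI = 6.255

6.255


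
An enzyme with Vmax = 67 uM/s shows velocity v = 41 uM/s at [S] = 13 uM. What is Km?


Km = [S] * (Vmax - v) / v
Km = 13 * (67 - 41) / 41
Km = 8.2439 uM

8.2439 uM


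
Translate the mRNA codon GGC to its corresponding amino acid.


Standard genetic code lookup.
Codon GGC -> Gly

Gly


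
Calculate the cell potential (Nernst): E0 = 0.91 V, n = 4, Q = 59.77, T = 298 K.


E = E0 - (RT/nF) * ln(Q)
E = 0.91 - (8.314 * 298 / (4 * 96485)) * ln(59.77)
E = 0.8837 V

0.8837 V


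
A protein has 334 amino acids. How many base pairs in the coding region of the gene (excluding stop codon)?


Each amino acid = 1 codon = 3 bp
bp = 334 * 3 = 1002 bp

1002 bp


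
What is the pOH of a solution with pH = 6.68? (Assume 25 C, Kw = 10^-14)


pOH = 14 - pH
pOH = 14 - 6.68
pOH = 7.32

7.32


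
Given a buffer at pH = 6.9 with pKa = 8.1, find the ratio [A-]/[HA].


[A-]/[HA] = 10^(pH - pKa)
= 10^(6.9 - 8.1)
= 0.0631

0.0631


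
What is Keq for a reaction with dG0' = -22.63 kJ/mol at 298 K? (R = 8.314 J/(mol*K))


Keq = exp(-dG0 * 1000 / (R * T))
Keq = exp(-(-22.63) * 1000 / (8.314 * 298))
Keq = 9264.4746

9264.4746


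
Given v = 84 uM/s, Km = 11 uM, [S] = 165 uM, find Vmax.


Vmax = v * (Km + [S]) / [S]
Vmax = 84 * (11 + 165) / 165
Vmax = 89.6 uM/s

89.6 uM/s


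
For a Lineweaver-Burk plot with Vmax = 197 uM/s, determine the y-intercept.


y-intercept = 1/Vmax
= 1/197
= 0.0051 s/uM

0.0051 s/uM


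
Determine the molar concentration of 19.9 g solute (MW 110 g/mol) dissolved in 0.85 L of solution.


C = (mass / MW) / volume
C = (19.9 / 110) / 0.85
C = 0.2128 M

0.2128 M


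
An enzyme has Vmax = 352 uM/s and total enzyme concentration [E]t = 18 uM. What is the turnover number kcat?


kcat = Vmax / [E]t
kcat = 352 / 18
kcat = 19.5556 s^-1

19.5556 s^-1


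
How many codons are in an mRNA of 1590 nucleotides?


codons = nucleotides / 3
codons = 1590 / 3 = 530

530


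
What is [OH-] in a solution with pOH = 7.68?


[OH-] = 10^(-pOH)
[OH-] = 10^(-7.68)
[OH-] = 2.089e-08 M

2.089e-08 M


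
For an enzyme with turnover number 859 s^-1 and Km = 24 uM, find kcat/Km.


Catalytic efficiency = kcat / Km
= 859 / 24
= 35.7917 uM^-1*s^-1

35.7917 uM^-1*s^-1


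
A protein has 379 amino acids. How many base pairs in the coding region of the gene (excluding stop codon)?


Each amino acid = 1 codon = 3 bp
bp = 379 * 3 = 1137 bp

1137 bp


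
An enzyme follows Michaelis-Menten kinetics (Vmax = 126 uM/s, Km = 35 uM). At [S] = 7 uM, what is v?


v = Vmax * [S] / (Km + [S])
v = 126 * 7 / (35 + 7)
v = 21.0 uM/s

21.0 uM/s


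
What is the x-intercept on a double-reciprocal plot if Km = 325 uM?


x-intercept = -1/Km
= -1/325
= -0.0031 1/uM

-0.0031 1/uM


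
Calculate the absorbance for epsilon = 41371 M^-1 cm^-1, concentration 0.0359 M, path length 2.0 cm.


A = epsilon * c * l
A = 41371 * 0.0359 * 2.0
A = 2970.4378

2970.4378


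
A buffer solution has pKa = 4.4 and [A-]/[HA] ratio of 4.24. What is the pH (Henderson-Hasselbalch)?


pH = pKa + log10([A-]/[HA])
pH = 4.4 + log10(4.24)
pH = 5.0274

5.0274


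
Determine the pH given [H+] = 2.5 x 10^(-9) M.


pH = -log10([H+])
pH = -log10(2.5 x 10^(-9))
pH = 8.6021

8.6021


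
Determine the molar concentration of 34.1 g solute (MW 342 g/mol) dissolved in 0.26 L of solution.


C = (mass / MW) / volume
C = (34.1 / 342) / 0.26
C = 0.3835 M

0.3835 M


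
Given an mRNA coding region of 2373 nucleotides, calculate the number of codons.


codons = nucleotides / 3
codons = 2373 / 3 = 791

791


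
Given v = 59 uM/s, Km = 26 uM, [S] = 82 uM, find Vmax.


Vmax = v * (Km + [S]) / [S]
Vmax = 59 * (26 + 82) / 82
Vmax = 77.7073 uM/s

77.7073 uM/s


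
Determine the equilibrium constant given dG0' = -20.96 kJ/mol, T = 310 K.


Keq = exp(-dG0 * 1000 / (R * T))
Keq = exp(-(-20.96) * 1000 / (8.314 * 310))
Keq = 3403.0099

3403.0099


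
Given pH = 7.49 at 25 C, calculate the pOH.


pOH = 14 - pH
pOH = 14 - 7.49
pOH = 6.51

6.51


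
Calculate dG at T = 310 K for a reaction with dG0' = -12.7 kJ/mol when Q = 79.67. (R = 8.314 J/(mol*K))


dG = dG0' + RT * ln(Q) / 1000
dG = -12.7 + 8.314 * 310 * ln(79.67) / 1000
dG = -1.4167 kJ/mol

-1.4167 kJ/mol


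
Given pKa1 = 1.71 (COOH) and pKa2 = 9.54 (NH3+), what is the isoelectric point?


pI = (pKa1 + pKa2) / 2
pI = (1.71 + 9.54) / 2
pI = 5.625

5.625


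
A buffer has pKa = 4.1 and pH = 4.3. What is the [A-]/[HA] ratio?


[A-]/[HA] = 10^(pH - pKa)
= 10^(4.3 - 4.1)
= 1.5849

1.5849


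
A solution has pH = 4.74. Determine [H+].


[H+] = 10^(-pH)
[H+] = 10^(-4.74)
[H+] = 1.820e-05 M

1.820e-05 M


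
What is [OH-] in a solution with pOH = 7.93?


[OH-] = 10^(-pOH)
[OH-] = 10^(-7.93)
[OH-] = 1.175e-08 M

1.175e-08 M


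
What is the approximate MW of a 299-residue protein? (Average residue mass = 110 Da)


MW = n_residues * 110 Da
MW = 299 * 110
MW = 32890 Da

32890 Da


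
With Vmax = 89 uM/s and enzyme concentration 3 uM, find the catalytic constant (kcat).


kcat = Vmax / [E]t
kcat = 89 / 3
kcat = 29.6667 s^-1

29.6667 s^-1


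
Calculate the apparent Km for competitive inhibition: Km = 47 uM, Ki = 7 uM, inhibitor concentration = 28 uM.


Km_app = Km * (1 + [I]/Ki)
Km_app = 47 * (1 + 28/7)
Km_app = 235.0 uM

235.0 uM


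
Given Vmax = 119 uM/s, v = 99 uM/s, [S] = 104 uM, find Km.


Km = [S] * (Vmax - v) / v
Km = 104 * (119 - 99) / 99
Km = 21.0101 uM

21.0101 uM


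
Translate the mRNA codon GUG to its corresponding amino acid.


Standard genetic code lookup.
Codon GUG -> Val

Val


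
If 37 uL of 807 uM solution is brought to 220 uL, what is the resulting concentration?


C2 = C1 * V1 / V2
C2 = 807 * 37 / 220
C2 = 135.7227 uM

135.7227 uM


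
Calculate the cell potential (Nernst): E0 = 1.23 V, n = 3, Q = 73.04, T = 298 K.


E = E0 - (RT/nF) * ln(Q)
E = 1.23 - (8.314 * 298 / (3 * 96485)) * ln(73.04)
E = 1.1933 V

1.1933 V


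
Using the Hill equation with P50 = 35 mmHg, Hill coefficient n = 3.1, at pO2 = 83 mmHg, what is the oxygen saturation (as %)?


Y = pO2^n / (P50^n + pO2^n)
Y = 83^3.1 / (35^3.1 + 83^3.1)
Y = 93.56%

93.56%


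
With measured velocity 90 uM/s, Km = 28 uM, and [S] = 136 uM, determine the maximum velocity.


Vmax = v * (Km + [S]) / [S]
Vmax = 90 * (28 + 136) / 136
Vmax = 108.5294 uM/s

108.5294 uM/s


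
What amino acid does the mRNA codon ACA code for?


Standard genetic code lookup.
Codon ACA -> Thr

Thr


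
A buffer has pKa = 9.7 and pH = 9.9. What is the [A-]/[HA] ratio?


[A-]/[HA] = 10^(pH - pKa)
= 10^(9.9 - 9.7)
= 1.5849

1.5849


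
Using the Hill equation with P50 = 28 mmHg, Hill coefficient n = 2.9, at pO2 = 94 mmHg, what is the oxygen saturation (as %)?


Y = pO2^n / (P50^n + pO2^n)
Y = 94^2.9 / (28^2.9 + 94^2.9)
Y = 97.1%

97.1%


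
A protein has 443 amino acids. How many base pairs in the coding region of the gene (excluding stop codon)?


Each amino acid = 1 codon = 3 bp
bp = 443 * 3 = 1329 bp

1329 bp


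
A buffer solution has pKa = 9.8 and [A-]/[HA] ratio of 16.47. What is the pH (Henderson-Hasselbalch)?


pH = pKa + log10([A-]/[HA])
pH = 9.8 + log10(16.47)
pH = 11.0167

11.0167


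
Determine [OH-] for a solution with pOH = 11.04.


[OH-] = 10^(-pOH)
[OH-] = 10^(-11.04)
[OH-] = 9.120e-12 M

9.120e-12 M


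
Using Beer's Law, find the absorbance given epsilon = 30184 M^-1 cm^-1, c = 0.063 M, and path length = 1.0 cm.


A = epsilon * c * l
A = 30184 * 0.063 * 1.0
A = 1901.592

1901.592


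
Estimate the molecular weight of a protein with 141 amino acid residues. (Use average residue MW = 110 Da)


MW = n_residues * 110 Da
MW = 141 * 110
MW = 15510 Da

15510 Da


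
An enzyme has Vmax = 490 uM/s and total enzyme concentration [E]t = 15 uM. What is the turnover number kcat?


kcat = Vmax / [E]t
kcat = 490 / 15
kcat = 32.6667 s^-1

32.6667 s^-1


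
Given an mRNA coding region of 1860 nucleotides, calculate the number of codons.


codons = nucleotides / 3
codons = 1860 / 3 = 620

620


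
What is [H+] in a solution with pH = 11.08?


[H+] = 10^(-pH)
[H+] = 10^(-11.08)
[H+] = 8.318e-12 M

8.318e-12 M


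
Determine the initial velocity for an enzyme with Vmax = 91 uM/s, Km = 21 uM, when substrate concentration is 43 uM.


v = Vmax * [S] / (Km + [S])
v = 91 * 43 / (21 + 43)
v = 61.1406 uM/s

61.1406 uM/s


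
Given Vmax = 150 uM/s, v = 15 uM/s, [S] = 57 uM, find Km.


Km = [S] * (Vmax - v) / v
Km = 57 * (150 - 15) / 15
Km = 513.0 uM

513.0 uM


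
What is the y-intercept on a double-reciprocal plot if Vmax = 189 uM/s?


y-intercept = 1/Vmax
= 1/189
= 0.0053 s/uM

0.0053 s/uM


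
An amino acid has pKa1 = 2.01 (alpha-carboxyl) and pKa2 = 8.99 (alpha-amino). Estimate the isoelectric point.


pI = (pKa1 + pKa2) / 2
pI = (2.01 + 8.99) / 2
pI = 5.5

5.5


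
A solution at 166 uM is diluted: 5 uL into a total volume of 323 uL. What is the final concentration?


C2 = C1 * V1 / V2
C2 = 166 * 5 / 323
C2 = 2.5697 uM

2.5697 uM


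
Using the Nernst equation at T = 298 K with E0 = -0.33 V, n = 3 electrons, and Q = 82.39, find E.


E = E0 - (RT/nF) * ln(Q)
E = -0.33 - (8.314 * 298 / (3 * 96485)) * ln(82.39)
E = -0.3678 V

-0.3678 V


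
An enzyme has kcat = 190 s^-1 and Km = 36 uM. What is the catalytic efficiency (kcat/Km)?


Catalytic efficiency = kcat / Km
= 190 / 36
= 5.2778 uM^-1*s^-1

5.2778 uM^-1*s^-1


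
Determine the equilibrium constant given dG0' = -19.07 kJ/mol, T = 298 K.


Keq = exp(-dG0 * 1000 / (R * T))
Keq = exp(-(-19.07) * 1000 / (8.314 * 298))
Keq = 2201.8469

2201.8469


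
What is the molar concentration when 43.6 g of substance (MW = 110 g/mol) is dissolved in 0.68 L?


C = (mass / MW) / volume
C = (43.6 / 110) / 0.68
C = 0.5829 M

0.5829 M


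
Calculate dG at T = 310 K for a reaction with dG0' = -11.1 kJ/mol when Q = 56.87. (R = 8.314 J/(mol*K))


dG = dG0' + RT * ln(Q) / 1000
dG = -11.1 + 8.314 * 310 * ln(56.87) / 1000
dG = -0.6856 kJ/mol

-0.6856 kJ/mol


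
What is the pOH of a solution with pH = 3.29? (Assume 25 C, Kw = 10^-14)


pOH = 14 - pH
pOH = 14 - 3.29
pOH = 10.71

10.71


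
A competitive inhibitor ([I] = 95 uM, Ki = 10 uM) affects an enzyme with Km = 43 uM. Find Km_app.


Km_app = Km * (1 + [I]/Ki)
Km_app = 43 * (1 + 95/10)
Km_app = 451.5 uM

451.5 uM


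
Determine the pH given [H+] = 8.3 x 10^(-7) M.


pH = -log10([H+])
pH = -log10(8.3 x 10^(-7))
pH = 6.0809

6.0809


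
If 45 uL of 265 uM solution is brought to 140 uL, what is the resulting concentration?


C2 = C1 * V1 / V2
C2 = 265 * 45 / 140
C2 = 85.1786 uM

85.1786 uM


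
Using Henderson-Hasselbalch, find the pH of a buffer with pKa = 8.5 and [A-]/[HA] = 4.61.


pH = pKa + log10([A-]/[HA])
pH = 8.5 + log10(4.61)
pH = 9.1637

9.1637


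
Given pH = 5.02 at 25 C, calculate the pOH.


pOH = 14 - pH
pOH = 14 - 5.02
pOH = 8.98

8.98


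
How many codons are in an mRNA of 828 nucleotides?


codons = nucleotides / 3
codons = 828 / 3 = 276

276


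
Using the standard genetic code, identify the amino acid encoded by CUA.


Standard genetic code lookup.
Codon CUA -> Leu

Leu


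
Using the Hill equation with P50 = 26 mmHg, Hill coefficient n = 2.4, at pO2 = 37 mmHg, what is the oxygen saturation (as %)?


Y = pO2^n / (P50^n + pO2^n)
Y = 37^2.4 / (26^2.4 + 37^2.4)
Y = 69.99%

69.99%


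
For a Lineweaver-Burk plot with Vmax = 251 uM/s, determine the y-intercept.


y-intercept = 1/Vmax
= 1/251
= 0.004 s/uM

0.004 s/uM


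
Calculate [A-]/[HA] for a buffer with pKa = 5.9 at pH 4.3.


[A-]/[HA] = 10^(pH - pKa)
= 10^(4.3 - 5.9)
= 0.0251

0.0251


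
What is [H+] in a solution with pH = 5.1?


[H+] = 10^(-pH)
[H+] = 10^(-5.1)
[H+] = 7.943e-06 M

7.943e-06 M
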